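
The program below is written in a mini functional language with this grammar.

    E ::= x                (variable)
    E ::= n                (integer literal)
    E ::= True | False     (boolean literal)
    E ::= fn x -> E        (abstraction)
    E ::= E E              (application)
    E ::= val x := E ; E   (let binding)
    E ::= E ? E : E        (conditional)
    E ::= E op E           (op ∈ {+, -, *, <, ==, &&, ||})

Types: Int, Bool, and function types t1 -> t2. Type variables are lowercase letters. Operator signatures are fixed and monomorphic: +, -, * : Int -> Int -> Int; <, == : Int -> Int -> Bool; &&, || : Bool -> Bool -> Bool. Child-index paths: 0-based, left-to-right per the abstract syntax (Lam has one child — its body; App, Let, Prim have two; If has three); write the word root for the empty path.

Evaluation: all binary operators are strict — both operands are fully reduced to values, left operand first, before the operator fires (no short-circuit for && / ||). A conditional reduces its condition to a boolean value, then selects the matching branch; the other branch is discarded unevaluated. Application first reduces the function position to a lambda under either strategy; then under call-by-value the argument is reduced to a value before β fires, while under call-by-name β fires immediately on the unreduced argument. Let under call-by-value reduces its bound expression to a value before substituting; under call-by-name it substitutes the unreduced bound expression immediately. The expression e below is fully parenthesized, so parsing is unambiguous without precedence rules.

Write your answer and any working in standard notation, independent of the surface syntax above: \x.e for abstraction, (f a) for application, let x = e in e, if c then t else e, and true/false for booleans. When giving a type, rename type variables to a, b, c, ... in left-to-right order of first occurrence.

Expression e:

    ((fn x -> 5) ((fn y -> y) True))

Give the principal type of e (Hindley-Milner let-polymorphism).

Trace:
\x._ : a -> Int
y : b
\y._ : b -> b
  unify b -> b ~ Bool -> c
  unify b ~ Bool
  unify Bool ~ c
_ _ : Bool
  unify a -> Int ~ Bool -> d
  unify a ~ Bool
  unify Int ~ d
_ _ : Int

Answer: Int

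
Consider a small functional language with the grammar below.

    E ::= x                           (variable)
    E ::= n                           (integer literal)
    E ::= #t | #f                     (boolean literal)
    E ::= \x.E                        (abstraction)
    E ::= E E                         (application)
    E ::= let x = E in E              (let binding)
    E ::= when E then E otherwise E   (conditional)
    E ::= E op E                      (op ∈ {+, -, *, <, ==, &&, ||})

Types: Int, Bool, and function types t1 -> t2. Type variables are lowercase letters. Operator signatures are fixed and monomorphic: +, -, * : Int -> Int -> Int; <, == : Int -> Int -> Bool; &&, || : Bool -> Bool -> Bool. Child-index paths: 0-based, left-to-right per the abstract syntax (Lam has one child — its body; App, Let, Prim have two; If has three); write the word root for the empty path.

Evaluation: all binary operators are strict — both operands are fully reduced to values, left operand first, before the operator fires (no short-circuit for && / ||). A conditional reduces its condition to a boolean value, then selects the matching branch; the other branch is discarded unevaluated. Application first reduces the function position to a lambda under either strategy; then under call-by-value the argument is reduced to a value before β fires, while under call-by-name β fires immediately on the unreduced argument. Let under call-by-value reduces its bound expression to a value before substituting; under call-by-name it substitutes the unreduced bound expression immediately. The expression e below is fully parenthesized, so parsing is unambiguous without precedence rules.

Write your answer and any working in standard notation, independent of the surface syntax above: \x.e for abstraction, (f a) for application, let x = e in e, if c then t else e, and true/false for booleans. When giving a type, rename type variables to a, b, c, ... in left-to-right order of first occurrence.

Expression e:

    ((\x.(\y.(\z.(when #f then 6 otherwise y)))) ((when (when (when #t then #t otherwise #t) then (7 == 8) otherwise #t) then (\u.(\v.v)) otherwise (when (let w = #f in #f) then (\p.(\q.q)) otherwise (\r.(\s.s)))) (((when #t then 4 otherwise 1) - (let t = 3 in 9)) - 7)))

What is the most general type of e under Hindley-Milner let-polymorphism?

Answer: Int -> a -> Int

Derivation:
  unify Bool ~ Bool
y : b
  unify Int ~ b
\z._ : c -> Int
\y._ : Int -> c -> Int
\x._ : a -> Int -> c -> Int
  unify Bool ~ Bool
  unify Bool ~ Bool
  unify Bool ~ Bool
  unify Int ~ Int
  unify Int ~ Int
  unify Bool ~ Bool
  unify Bool ~ Bool
v : e
\v._ : e -> e
\u._ : d -> e -> e
let w : Bool
  unify Bool ~ Bool
q : g
\q._ : g -> g
\p._ : f -> g -> g
s : i
\s._ : i -> i
\r._ : h -> i -> i
  unify f -> g -> g ~ h -> i -> i
  unify f ~ h
  unify g -> g ~ i -> i
  unify g ~ i
  unify i ~ i
  unify d -> e -> e ~ h -> i -> i
  unify d ~ h
  unify e -> e ~ i -> i
  unify e ~ i
  unify i ~ i
  unify Bool ~ Bool
  unify Int ~ Int
  unify Int ~ Int
let t : Int
  unify Int ~ Int
  unify Int ~ Int
  unify Int ~ Int
  unify h -> i -> i ~ Int -> j
  unify h ~ Int
  unify i -> i ~ j
_ _ : i -> i
  unify a -> Int -> c -> Int ~ (i -> i) -> k
  unify a ~ i -> i
  unify Int -> c -> Int ~ k
_ _ : Int -> c -> Int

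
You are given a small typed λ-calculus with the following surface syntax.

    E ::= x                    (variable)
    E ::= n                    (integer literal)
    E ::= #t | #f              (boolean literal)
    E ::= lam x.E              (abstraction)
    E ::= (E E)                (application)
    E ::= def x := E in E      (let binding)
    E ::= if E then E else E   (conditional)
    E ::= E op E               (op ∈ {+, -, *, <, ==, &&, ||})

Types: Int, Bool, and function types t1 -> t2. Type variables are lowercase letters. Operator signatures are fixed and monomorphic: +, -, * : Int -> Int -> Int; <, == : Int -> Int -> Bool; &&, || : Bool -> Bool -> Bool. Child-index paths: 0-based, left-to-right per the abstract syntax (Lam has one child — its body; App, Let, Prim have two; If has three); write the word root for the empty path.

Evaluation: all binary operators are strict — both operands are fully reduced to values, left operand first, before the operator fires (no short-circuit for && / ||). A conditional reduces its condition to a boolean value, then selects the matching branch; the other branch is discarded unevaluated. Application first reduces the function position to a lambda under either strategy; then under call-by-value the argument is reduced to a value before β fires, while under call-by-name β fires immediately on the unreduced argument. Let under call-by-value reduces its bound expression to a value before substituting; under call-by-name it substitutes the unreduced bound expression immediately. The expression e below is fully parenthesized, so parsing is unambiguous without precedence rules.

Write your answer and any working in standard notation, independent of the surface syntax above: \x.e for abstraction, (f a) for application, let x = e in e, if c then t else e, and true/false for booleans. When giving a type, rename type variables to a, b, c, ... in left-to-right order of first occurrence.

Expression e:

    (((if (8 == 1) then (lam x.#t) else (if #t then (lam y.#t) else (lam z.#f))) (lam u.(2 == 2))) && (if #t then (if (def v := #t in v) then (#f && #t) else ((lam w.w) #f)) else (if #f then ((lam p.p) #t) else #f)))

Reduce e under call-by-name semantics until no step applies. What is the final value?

Answer: false

Trace:
step 0: (((if (8 == 1) then (\x.true) else (if true then (\y.true) else (\z.false))) (\u.(2 == 2))) && (if true then (if (let v = true in v) then (false && true) else ((\w.w) false)) else (if false then ((\p.p) true) else false)))
step 1: [delta@0.0.0] (((if false then (\x.true) else (if true then (\y.true) else (\z.false))) (\u.(2 == 2))) && (if true then (if (let v = true in v) then (false && true) else ((\w.w) false)) else (if false then ((\p.p) true) else false)))
step 2: [if@0.0] (((if true then (\y.true) else (\z.false)) (\u.(2 == 2))) && (if true then (if (let v = true in v) then (false && true) else ((\w.w) false)) else (if false then ((\p.p) true) else false)))
step 3: [if@0.0] (((\y.true) (\u.(2 == 2))) && (if true then (if (let v = true in v) then (false && true) else ((\w.w) false)) else (if false then ((\p.p) true) else false)))
step 4: [beta@0] (true && (if true then (if (let v = true in v) then (false && true) else ((\w.w) false)) else (if false then ((\p.p) true) else false)))
step 5: [if@1] (true && (if (let v = true in v) then (false && true) else ((\w.w) false)))
step 6: [let@1.0] (true && (if true then (false && true) else ((\w.w) false)))
step 7: [if@1] (true && (false && true))
step 8: [delta@1] (true && false)
step 9: [delta@root] false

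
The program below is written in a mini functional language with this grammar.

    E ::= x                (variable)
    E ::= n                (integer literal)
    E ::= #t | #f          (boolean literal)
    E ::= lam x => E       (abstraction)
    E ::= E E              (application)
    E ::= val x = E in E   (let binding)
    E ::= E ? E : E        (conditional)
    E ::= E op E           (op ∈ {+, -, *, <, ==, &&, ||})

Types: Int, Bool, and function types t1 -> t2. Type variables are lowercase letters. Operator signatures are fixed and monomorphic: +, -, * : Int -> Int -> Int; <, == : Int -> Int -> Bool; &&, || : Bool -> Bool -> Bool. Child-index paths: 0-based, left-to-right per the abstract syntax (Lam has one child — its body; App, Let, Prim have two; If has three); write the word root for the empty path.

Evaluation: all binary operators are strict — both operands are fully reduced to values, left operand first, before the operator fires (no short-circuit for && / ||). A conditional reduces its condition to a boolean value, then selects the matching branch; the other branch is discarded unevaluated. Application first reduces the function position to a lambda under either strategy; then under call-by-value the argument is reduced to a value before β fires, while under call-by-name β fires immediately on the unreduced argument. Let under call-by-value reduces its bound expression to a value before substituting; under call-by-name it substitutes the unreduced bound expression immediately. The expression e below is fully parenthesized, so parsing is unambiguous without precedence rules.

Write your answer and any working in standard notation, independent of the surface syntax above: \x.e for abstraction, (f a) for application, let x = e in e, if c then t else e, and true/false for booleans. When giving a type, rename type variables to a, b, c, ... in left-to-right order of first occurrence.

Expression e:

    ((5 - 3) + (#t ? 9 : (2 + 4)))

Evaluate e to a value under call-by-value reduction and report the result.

Answer: 11

Working:
step 0: ((5 - 3) + (if true then 9 else (2 + 4)))
step 1: [delta@0] (2 + (if true then 9 else (2 + 4)))
step 2: [if@1] (2 + 9)
step 3: [delta@root] 11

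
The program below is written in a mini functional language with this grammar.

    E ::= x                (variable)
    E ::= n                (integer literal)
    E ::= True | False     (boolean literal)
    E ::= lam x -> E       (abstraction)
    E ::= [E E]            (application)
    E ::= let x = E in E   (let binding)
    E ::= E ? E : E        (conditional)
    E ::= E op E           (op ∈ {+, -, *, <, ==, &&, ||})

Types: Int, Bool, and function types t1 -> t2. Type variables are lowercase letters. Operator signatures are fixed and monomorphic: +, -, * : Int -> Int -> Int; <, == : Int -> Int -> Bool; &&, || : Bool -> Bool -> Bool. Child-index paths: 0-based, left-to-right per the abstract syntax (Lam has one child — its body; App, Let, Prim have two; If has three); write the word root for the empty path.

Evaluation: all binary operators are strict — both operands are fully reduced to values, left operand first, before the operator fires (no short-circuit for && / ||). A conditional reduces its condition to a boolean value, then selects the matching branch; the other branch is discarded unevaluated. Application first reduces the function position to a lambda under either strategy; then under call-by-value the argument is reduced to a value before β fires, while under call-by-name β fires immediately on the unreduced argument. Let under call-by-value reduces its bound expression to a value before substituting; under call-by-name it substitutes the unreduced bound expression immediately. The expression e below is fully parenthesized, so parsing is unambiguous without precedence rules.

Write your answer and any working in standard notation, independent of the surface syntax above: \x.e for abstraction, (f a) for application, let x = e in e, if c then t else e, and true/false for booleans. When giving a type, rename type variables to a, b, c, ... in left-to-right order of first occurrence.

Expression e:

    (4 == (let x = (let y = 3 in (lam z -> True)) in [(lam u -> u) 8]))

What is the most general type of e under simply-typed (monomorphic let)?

Derivation:
  unify Int ~ Int
let y : Int
\z._ : a -> Bool
let x : a -> Bool
u : b
\u._ : b -> b
  unify b -> b ~ Int -> c
  unify b ~ Int
  unify Int ~ c
_ _ : Int
  unify Int ~ Int

Answer: Bool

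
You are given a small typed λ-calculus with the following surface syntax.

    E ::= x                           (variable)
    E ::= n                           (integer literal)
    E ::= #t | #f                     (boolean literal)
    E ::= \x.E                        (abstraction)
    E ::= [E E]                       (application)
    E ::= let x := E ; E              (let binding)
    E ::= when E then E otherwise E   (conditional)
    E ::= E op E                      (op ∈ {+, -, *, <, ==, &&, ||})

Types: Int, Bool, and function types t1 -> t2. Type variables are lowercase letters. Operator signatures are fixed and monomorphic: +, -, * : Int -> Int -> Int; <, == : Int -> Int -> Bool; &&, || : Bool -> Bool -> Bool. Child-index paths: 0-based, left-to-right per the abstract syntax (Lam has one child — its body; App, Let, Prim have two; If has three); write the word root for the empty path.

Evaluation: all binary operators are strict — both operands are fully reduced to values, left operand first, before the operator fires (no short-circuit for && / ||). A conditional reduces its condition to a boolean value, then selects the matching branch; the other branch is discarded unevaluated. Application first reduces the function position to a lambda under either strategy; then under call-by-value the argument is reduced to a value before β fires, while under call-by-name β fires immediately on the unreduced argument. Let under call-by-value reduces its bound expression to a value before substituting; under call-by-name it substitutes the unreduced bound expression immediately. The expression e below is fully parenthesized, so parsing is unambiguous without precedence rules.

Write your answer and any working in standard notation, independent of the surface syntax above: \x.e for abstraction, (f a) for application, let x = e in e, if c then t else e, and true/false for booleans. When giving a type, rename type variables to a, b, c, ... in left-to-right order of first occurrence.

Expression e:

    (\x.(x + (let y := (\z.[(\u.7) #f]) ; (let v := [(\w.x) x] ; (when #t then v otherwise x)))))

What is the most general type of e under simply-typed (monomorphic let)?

Answer: Int -> Int

Trace:
x : a
  unify a ~ Int
\u._ : c -> Int
  unify c -> Int ~ Bool -> d
  unify c ~ Bool
  unify Int ~ d
_ _ : Int
\z._ : b -> Int
let y : b -> Int
x : Int
\w._ : e -> Int
x : Int
  unify e -> Int ~ Int -> f
  unify e ~ Int
  unify Int ~ f
_ _ : Int
let v : Int
  unify Bool ~ Bool
v : Int
x : Int
  unify Int ~ Int
  unify Int ~ Int
\x._ : Int -> Int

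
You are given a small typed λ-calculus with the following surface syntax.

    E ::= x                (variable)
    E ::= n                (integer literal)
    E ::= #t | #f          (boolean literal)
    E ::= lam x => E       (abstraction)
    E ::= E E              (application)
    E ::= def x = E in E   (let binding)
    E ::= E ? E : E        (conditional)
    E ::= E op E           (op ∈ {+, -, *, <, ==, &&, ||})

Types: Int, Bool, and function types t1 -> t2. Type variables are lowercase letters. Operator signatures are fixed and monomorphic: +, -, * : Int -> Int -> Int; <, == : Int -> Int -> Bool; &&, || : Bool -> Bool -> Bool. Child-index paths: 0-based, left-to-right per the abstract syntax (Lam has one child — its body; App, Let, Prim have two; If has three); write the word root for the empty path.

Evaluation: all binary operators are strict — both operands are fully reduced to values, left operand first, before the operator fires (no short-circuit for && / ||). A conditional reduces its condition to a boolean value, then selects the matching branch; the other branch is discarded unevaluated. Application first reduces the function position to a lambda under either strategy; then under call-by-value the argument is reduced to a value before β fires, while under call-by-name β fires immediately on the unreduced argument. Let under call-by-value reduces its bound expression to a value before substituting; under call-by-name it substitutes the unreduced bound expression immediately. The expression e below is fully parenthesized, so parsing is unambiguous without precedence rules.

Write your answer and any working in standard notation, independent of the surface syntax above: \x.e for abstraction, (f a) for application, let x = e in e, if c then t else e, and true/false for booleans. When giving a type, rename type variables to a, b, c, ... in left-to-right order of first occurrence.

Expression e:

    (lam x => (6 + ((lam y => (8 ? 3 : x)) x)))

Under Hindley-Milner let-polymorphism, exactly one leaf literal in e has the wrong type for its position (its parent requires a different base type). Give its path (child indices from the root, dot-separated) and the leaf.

Answer: 0.1.0.0.0 : 8

Working:
  unify Int ~ Int
  unify Int ~ Bool
  FAIL: mismatch Int ~ Bool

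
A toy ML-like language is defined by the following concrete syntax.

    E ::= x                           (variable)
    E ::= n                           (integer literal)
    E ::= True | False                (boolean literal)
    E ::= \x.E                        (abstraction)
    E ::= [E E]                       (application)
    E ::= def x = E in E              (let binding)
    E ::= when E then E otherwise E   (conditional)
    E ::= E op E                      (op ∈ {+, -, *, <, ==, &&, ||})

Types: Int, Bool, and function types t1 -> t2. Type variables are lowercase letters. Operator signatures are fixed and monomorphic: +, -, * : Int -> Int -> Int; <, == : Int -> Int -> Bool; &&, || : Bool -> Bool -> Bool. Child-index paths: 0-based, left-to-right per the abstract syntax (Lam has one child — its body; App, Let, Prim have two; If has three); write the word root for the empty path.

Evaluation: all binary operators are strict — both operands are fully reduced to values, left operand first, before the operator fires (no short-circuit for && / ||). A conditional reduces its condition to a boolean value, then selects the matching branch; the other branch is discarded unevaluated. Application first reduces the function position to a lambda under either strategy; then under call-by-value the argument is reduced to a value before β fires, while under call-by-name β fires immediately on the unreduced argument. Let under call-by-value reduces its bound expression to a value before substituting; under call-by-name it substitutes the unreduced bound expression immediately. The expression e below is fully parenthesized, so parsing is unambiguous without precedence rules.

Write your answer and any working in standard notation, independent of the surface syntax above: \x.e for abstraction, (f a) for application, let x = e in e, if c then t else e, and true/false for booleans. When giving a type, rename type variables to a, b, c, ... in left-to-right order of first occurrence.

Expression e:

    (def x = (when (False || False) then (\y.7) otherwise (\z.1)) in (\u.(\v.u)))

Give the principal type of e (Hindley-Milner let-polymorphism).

Answer: a -> b -> a

Derivation:
  unify Bool ~ Bool
  unify Bool ~ Bool
  unify Bool ~ Bool
\y._ : a -> Int
\z._ : b -> Int
  unify a -> Int ~ b -> Int
  unify a ~ b
  unify Int ~ Int
let x : forall. b -> Int
u : c
\v._ : d -> c
\u._ : c -> d -> c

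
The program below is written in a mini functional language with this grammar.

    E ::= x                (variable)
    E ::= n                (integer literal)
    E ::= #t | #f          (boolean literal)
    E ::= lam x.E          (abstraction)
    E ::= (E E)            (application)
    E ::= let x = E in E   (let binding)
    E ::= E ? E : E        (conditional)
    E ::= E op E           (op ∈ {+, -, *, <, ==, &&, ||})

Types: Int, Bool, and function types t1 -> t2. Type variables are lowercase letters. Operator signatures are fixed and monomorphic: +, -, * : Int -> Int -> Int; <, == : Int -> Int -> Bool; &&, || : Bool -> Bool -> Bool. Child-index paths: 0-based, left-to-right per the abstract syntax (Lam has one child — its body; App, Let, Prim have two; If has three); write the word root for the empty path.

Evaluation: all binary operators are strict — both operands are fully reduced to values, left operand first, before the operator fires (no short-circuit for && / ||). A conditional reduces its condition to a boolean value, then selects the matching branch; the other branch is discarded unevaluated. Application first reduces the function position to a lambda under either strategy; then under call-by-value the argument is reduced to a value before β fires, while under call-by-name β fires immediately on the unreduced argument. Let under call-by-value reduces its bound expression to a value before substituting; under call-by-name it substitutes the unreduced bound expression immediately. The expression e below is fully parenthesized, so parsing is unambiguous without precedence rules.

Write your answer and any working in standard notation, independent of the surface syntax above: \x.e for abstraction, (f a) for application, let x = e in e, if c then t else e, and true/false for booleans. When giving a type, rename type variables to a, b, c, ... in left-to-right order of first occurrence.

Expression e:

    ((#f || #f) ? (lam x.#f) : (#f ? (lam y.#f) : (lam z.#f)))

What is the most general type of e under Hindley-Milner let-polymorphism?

Derivation:
  unify Bool ~ Bool
  unify Bool ~ Bool
  unify Bool ~ Bool
\x._ : a -> Bool
  unify Bool ~ Bool
\y._ : b -> Bool
\z._ : c -> Bool
  unify b -> Bool ~ c -> Bool
  unify b ~ c
  unify Bool ~ Bool
  unify a -> Bool ~ c -> Bool
  unify a ~ c
  unify Bool ~ Bool

Answer: a -> Bool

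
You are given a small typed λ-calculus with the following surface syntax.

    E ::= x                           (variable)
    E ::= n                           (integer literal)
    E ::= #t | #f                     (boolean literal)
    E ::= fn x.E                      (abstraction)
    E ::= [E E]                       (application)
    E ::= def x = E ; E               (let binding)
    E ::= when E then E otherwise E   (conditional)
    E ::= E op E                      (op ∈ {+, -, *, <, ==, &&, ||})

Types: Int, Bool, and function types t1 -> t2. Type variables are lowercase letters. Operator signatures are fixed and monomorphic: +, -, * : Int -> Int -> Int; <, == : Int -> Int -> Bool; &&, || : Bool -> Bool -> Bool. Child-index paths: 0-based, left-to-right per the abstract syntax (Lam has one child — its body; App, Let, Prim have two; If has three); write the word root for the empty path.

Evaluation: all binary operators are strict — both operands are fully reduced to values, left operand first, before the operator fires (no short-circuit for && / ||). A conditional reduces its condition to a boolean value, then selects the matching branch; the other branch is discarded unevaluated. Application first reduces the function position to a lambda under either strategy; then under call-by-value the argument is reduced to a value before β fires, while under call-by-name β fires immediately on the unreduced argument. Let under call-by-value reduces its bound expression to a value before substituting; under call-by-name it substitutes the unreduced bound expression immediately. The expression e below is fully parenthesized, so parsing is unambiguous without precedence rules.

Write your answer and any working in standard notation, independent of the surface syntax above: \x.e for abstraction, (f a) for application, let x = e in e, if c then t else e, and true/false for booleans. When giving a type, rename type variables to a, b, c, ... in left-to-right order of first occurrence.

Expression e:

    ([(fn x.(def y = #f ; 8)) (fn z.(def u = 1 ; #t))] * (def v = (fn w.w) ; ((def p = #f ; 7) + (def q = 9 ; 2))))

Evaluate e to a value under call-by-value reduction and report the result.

Trace:
step 0: (((\x.(let y = false in 8)) (\z.(let u = 1 in true))) * (let v = (\w.w) in ((let p = false in 7) + (let q = 9 in 2))))
step 1: [beta@0] ((let y = false in 8) * (let v = (\w.w) in ((let p = false in 7) + (let q = 9 in 2))))
step 2: [let@0] (8 * (let v = (\w.w) in ((let p = false in 7) + (let q = 9 in 2))))
step 3: [let@1] (8 * ((let p = false in 7) + (let q = 9 in 2)))
step 4: [let@1.0] (8 * (7 + (let q = 9 in 2)))
step 5: [let@1.1] (8 * (7 + 2))
step 6: [delta@1] (8 * 9)
step 7: [delta@root] 72

Answer: 72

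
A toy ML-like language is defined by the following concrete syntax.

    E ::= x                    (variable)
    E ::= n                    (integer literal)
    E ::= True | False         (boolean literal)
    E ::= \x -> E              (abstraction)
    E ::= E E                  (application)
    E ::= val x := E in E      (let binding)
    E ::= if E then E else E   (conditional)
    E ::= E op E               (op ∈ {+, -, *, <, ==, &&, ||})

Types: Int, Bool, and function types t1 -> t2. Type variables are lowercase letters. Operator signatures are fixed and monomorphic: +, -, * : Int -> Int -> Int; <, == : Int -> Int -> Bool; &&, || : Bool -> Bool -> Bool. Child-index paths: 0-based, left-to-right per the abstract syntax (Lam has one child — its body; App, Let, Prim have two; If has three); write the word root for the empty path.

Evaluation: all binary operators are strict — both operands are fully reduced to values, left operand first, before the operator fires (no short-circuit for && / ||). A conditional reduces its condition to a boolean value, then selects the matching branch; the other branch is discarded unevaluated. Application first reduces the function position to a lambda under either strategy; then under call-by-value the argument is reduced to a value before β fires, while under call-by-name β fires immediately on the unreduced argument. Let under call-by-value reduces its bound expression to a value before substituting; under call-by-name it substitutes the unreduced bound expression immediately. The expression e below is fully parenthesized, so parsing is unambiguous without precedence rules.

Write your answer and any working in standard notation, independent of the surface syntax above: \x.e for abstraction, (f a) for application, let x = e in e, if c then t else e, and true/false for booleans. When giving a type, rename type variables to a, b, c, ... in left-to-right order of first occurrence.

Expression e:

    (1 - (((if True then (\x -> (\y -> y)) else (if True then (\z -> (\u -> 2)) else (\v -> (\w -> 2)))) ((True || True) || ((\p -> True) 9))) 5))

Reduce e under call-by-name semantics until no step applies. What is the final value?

Answer: -4

Derivation:
step 0: (1 - (((if true then (\x.(\y.y)) else (if true then (\z.(\u.2)) else (\v.(\w.2)))) ((true || true) || ((\p.true) 9))) 5))
step 1: [if@1.0.0] (1 - (((\x.(\y.y)) ((true || true) || ((\p.true) 9))) 5))
step 2: [beta@1.0] (1 - ((\y.y) 5))
step 3: [beta@1] (1 - 5)
step 4: [delta@root] -4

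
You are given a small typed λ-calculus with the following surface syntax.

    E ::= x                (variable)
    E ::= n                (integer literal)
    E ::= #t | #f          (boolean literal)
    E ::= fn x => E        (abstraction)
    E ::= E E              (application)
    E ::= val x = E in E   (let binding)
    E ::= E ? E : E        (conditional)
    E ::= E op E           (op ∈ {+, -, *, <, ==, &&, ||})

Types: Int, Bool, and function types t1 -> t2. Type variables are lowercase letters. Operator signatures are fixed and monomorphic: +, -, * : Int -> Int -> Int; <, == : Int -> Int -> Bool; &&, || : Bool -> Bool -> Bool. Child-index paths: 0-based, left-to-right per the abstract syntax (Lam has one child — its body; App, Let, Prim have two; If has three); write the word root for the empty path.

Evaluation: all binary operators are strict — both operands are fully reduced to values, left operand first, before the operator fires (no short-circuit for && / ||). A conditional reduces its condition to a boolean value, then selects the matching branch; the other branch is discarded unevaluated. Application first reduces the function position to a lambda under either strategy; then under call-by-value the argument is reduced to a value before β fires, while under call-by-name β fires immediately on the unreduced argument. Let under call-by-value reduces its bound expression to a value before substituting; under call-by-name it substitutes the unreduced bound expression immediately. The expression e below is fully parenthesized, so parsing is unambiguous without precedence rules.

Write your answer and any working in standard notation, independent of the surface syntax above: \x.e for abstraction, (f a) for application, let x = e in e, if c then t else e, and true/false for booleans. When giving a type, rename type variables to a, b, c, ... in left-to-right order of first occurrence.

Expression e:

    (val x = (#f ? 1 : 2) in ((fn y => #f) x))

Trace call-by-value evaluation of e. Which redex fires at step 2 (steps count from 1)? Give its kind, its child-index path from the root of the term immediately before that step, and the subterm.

Working:
step 0: (let x = (if false then 1 else 2) in ((\y.false) x))
step 1: [if@0] (let x = 2 in ((\y.false) x))
step 2: [let@root] ((\y.false) 2)

Answer: let at root : (let x = 2 in ((\y.false) x))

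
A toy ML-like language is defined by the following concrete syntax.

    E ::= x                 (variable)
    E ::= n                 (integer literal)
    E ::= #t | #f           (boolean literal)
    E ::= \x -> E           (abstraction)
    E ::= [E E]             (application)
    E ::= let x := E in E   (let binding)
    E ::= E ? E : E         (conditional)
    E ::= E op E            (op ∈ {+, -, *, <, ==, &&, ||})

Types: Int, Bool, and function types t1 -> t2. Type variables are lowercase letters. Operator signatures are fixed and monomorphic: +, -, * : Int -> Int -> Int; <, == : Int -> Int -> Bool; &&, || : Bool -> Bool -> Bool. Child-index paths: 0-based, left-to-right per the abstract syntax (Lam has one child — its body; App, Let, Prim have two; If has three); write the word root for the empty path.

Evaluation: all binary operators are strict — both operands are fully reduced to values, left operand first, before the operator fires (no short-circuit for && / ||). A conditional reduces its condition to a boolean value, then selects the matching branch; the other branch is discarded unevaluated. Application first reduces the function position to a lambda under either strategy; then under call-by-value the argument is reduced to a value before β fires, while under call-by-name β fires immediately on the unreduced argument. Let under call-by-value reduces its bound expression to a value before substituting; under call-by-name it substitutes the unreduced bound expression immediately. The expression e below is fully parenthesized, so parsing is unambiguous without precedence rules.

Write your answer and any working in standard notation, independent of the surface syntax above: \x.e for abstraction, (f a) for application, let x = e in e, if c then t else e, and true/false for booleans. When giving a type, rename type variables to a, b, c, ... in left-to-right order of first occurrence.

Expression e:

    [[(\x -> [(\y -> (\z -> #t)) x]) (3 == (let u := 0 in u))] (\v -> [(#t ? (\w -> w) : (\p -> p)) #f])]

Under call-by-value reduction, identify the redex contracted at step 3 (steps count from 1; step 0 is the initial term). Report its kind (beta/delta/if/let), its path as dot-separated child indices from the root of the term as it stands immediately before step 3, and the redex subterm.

Answer: beta at 0 : ((\x.((\y.(\z.true)) x)) false)

Derivation:
step 0: (((\x.((\y.(\z.true)) x)) (3 == (let u = 0 in u))) (\v.((if true then (\w.w) else (\p.p)) false)))
step 1: [let@0.1.1] (((\x.((\y.(\z.true)) x)) (3 == 0)) (\v.((if true then (\w.w) else (\p.p)) false)))
step 2: [delta@0.1] (((\x.((\y.(\z.true)) x)) false) (\v.((if true then (\w.w) else (\p.p)) false)))
step 3: [beta@0] (((\y.(\z.true)) false) (\v.((if true then (\w.w) else (\p.p)) false)))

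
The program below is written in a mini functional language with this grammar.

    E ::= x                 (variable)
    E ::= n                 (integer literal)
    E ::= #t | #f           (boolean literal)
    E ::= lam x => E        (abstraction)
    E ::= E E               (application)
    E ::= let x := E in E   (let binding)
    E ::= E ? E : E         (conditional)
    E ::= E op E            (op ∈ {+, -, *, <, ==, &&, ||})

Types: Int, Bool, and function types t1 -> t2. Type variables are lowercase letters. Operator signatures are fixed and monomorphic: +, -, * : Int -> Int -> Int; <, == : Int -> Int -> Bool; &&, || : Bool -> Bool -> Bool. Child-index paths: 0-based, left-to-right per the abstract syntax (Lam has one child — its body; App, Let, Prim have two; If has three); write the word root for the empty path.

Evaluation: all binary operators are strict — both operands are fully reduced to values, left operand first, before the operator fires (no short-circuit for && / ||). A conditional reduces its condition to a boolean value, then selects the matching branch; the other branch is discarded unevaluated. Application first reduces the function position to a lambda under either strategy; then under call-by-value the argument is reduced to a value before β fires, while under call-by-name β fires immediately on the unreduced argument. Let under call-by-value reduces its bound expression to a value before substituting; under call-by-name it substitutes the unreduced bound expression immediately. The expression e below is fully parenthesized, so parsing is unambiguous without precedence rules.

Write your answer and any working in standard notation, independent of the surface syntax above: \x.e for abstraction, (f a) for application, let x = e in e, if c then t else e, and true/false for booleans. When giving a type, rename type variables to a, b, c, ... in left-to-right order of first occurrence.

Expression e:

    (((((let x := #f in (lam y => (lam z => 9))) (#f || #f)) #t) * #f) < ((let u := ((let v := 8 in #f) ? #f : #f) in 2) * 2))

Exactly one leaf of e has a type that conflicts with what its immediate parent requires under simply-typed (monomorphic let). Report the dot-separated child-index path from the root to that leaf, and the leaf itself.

Working:
let x : Bool
\z._ : b -> Int
\y._ : a -> b -> Int
  unify Bool ~ Bool
  unify Bool ~ Bool
  unify a -> b -> Int ~ Bool -> c
  unify a ~ Bool
  unify b -> Int ~ c
_ _ : b -> Int
  unify b -> Int ~ Bool -> d
  unify b ~ Bool
  unify Int ~ d
_ _ : Int
  unify Int ~ Int
  unify Bool ~ Int
  FAIL: mismatch Bool ~ Int

Answer: 0.1 : false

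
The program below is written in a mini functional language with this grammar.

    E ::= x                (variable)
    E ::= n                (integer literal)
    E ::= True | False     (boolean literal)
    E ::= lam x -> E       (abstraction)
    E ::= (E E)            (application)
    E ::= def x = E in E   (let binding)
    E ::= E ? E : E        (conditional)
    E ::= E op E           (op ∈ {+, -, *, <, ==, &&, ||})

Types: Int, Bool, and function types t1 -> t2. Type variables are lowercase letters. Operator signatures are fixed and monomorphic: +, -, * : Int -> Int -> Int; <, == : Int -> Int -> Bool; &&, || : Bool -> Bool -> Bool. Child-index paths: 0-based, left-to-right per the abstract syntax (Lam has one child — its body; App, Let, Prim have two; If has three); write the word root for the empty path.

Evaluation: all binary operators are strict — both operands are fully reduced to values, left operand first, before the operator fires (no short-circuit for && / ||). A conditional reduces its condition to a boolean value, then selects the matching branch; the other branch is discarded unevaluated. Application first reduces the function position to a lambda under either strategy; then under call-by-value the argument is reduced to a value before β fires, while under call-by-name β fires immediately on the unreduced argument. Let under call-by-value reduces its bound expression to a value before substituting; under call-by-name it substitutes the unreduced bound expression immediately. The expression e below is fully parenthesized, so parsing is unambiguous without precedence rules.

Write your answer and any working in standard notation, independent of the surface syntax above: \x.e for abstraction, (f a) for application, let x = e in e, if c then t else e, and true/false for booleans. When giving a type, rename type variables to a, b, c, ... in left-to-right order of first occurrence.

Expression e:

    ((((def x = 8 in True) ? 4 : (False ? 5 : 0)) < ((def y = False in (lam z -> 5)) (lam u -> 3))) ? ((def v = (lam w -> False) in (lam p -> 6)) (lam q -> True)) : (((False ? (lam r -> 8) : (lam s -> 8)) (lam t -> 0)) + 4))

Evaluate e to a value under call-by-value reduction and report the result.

Trace:
step 0: (if ((if (let x = 8 in true) then 4 else (if false then 5 else 0)) < ((let y = false in (\z.5)) (\u.3))) then ((let v = (\w.false) in (\p.6)) (\q.true)) else (((if false then (\r.8) else (\s.8)) (\t.0)) + 4))
step 1: [let@0.0.0] (if ((if true then 4 else (if false then 5 else 0)) < ((let y = false in (\z.5)) (\u.3))) then ((let v = (\w.false) in (\p.6)) (\q.true)) else (((if false then (\r.8) else (\s.8)) (\t.0)) + 4))
step 2: [if@0.0] (if (4 < ((let y = false in (\z.5)) (\u.3))) then ((let v = (\w.false) in (\p.6)) (\q.true)) else (((if false then (\r.8) else (\s.8)) (\t.0)) + 4))
step 3: [let@0.1.0] (if (4 < ((\z.5) (\u.3))) then ((let v = (\w.false) in (\p.6)) (\q.true)) else (((if false then (\r.8) else (\s.8)) (\t.0)) + 4))
step 4: [beta@0.1] (if (4 < 5) then ((let v = (\w.false) in (\p.6)) (\q.true)) else (((if false then (\r.8) else (\s.8)) (\t.0)) + 4))
step 5: [delta@0] (if true then ((let v = (\w.false) in (\p.6)) (\q.true)) else (((if false then (\r.8) else (\s.8)) (\t.0)) + 4))
step 6: [if@root] ((let v = (\w.false) in (\p.6)) (\q.true))
step 7: [let@0] ((\p.6) (\q.true))
step 8: [beta@root] 6

Answer: 6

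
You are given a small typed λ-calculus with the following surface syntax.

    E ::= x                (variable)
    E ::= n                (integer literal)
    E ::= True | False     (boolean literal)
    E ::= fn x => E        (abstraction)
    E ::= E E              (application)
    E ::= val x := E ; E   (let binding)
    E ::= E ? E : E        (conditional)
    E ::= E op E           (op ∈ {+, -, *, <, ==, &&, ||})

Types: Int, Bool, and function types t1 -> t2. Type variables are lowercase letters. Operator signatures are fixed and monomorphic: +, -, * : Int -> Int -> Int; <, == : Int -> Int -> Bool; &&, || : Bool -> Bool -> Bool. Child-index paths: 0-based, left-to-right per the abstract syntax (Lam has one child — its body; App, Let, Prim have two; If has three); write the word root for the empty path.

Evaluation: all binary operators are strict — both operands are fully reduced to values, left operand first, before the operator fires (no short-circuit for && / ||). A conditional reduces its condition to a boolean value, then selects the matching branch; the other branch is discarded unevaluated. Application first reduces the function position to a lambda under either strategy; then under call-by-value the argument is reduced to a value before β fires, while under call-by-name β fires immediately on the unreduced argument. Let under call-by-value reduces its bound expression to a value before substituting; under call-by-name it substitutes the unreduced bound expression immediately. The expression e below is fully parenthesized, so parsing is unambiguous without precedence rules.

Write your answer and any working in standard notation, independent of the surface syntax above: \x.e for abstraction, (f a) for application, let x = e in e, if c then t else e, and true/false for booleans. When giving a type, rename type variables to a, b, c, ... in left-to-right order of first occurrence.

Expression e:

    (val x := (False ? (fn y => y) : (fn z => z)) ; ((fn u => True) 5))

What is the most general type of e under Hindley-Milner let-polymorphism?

Answer: Bool

Trace:
  unify Bool ~ Bool
y : a
\y._ : a -> a
z : b
\z._ : b -> b
  unify a -> a ~ b -> b
  unify a ~ b
  unify b ~ b
let x : forall. b -> b
\u._ : c -> Bool
  unify c -> Bool ~ Int -> d
  unify c ~ Int
  unify Bool ~ d
_ _ : Bool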